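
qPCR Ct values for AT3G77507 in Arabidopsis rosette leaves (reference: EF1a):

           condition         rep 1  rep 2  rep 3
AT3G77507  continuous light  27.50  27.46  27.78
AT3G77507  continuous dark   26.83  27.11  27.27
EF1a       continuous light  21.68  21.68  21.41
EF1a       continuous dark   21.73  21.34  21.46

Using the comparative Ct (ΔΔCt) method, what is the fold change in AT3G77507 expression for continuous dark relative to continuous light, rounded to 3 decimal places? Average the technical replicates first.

1.347

Mean Ct: AT3G77507 continuous light 27.580; AT3G77507 continuous dark 27.070; EF1a continuous light 21.590; EF1a continuous dark 21.510
ΔCt(continuous light) = 27.580 − 21.590 = 5.990
ΔCt(continuous dark) = 27.070 − 21.510 = 5.560
ΔΔCt = 5.560 − 5.990 = -0.430
Fold change = 2^(−(-0.430)) = 2^0.430 = 1.3472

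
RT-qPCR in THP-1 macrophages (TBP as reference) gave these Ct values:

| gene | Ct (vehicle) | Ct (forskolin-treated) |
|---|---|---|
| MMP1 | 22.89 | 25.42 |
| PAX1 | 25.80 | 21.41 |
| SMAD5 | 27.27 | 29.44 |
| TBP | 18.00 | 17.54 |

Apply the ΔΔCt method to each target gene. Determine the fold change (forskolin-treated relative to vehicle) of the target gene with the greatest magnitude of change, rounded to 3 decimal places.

MMP1: ΔΔCt = (25.42−17.54) − (22.89−18.00) = 7.88 − 4.89 = 2.99; fold change = 2^-2.99 = 0.126
PAX1: ΔΔCt = (21.41−17.54) − (25.80−18.00) = 3.87 − 7.80 = -3.93; fold change = 2^3.93 = 15.242
SMAD5: ΔΔCt = (29.44−17.54) − (27.27−18.00) = 11.90 − 9.27 = 2.63; fold change = 2^-2.63 = 0.162
PAX1 has the largest |ΔΔCt| = 3.93.

15.242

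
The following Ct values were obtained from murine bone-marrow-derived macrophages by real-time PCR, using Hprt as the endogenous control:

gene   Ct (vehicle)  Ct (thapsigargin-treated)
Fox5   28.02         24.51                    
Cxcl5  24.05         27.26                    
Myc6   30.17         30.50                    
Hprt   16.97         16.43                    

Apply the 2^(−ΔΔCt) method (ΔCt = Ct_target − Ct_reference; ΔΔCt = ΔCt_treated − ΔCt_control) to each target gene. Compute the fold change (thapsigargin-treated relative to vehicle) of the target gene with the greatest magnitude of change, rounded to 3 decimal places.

0.074

Fox5: ΔΔCt = (24.51−16.43) − (28.02−16.97) = 8.08 − 11.05 = -2.97; fold change = 2^2.97 = 7.835
Cxcl5: ΔΔCt = (27.26−16.43) − (24.05−16.97) = 10.83 − 7.08 = 3.75; fold change = 2^-3.75 = 0.074
Myc6: ΔΔCt = (30.50−16.43) − (30.17−16.97) = 14.07 − 13.20 = 0.87; fold change = 2^-0.87 = 0.547
Cxcl5 has the largest |ΔΔCt| = 3.75.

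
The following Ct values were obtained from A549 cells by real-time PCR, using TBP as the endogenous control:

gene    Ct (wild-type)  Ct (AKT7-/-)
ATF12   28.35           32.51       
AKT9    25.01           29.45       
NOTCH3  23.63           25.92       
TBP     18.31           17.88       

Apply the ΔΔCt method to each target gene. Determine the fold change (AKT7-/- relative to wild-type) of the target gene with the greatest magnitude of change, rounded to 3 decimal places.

0.034

ATF12: ΔΔCt = (32.51−17.88) − (28.35−18.31) = 14.63 − 10.04 = 4.59; fold change = 2^-4.59 = 0.042
AKT9: ΔΔCt = (29.45−17.88) − (25.01−18.31) = 11.57 − 6.70 = 4.87; fold change = 2^-4.87 = 0.034
NOTCH3: ΔΔCt = (25.92−17.88) − (23.63−18.31) = 8.04 − 5.32 = 2.72; fold change = 2^-2.72 = 0.152
AKT9 has the largest |ΔΔCt| = 4.87.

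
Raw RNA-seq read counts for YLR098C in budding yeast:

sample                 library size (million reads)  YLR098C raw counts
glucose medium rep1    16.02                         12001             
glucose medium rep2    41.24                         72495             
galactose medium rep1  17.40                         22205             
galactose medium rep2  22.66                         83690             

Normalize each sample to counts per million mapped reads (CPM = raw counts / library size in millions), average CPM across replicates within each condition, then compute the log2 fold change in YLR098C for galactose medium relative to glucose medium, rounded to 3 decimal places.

0.987

CPM(glucose medium rep1) = 12001 / 16.02 = 749.1261
CPM(glucose medium rep2) = 72495 / 41.24 = 1757.8807
CPM(galactose medium rep1) = 22205 / 17.40 = 1276.1494
CPM(galactose medium rep2) = 83690 / 22.66 = 3693.2921
mean CPM(glucose medium) = 1253.5034; mean CPM(galactose medium) = 2484.7208
Fold change = 2484.7208 / 1253.5034 = 1.98222
log2(1.98222) = 0.9871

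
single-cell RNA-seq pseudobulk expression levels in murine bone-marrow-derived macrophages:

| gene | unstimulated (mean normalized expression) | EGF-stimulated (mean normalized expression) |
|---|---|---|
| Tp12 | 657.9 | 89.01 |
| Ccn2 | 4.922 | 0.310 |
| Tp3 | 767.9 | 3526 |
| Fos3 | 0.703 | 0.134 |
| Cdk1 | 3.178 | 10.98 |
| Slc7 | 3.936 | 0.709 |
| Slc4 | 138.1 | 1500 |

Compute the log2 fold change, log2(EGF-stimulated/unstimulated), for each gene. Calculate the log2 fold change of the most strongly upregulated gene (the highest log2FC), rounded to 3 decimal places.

3.441

log2(89.01/657.9) = -2.886  (Tp12)
log2(0.310/4.922) = -3.989  (Ccn2)
log2(3526/767.9) = 2.199  (Tp3)
log2(0.134/0.703) = -2.391  (Fos3)
log2(10.98/3.178) = 1.789  (Cdk1)
log2(0.709/3.936) = -2.473  (Slc7)
log2(1500/138.1) = 3.441  (Slc4)
Slc4 is most strongly upregulated.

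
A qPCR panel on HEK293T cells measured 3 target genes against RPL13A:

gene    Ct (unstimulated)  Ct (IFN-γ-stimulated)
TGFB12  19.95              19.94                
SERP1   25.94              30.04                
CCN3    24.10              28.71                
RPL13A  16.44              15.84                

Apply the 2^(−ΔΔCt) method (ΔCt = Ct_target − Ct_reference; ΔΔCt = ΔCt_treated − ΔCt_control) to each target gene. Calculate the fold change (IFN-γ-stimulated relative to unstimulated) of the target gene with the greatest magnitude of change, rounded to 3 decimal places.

TGFB12: ΔΔCt = (19.94−15.84) − (19.95−16.44) = 4.10 − 3.51 = 0.59; fold change = 2^-0.59 = 0.664
SERP1: ΔΔCt = (30.04−15.84) − (25.94−16.44) = 14.20 − 9.50 = 4.70; fold change = 2^-4.70 = 0.038
CCN3: ΔΔCt = (28.71−15.84) − (24.10−16.44) = 12.87 − 7.66 = 5.21; fold change = 2^-5.21 = 0.027
CCN3 has the largest |ΔΔCt| = 5.21.

0.027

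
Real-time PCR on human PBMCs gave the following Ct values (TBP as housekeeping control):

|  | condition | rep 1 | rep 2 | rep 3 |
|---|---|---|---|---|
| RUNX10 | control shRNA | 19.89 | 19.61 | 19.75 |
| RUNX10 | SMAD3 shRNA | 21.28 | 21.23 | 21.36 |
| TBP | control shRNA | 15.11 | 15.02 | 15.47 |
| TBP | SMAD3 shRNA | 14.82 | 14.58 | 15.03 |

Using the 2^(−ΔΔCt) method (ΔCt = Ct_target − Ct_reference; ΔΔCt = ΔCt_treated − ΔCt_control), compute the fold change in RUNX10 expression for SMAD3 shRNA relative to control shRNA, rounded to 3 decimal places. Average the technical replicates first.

Mean Ct: RUNX10 control shRNA 19.750; RUNX10 SMAD3 shRNA 21.290; TBP control shRNA 15.200; TBP SMAD3 shRNA 14.810
ΔCt(control shRNA) = 19.750 − 15.200 = 4.550
ΔCt(SMAD3 shRNA) = 21.290 − 14.810 = 6.480
ΔΔCt = 6.480 − 4.550 = 1.930
Fold change = 2^(−1.930) = 0.2624

0.262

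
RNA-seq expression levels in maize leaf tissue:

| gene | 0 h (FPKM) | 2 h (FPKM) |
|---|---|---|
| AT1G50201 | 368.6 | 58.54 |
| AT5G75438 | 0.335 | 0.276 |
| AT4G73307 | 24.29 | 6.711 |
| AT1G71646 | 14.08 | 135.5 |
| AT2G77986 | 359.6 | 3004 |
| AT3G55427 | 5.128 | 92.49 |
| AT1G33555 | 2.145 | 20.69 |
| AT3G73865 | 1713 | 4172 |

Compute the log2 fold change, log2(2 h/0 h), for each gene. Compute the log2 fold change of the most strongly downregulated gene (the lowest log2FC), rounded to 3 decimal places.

-2.655

log2(58.54/368.6) = -2.655  (AT1G50201)
log2(0.276/0.335) = -0.279  (AT5G75438)
log2(6.711/24.29) = -1.856  (AT4G73307)
log2(135.5/14.08) = 3.267  (AT1G71646)
log2(3004/359.6) = 3.062  (AT2G77986)
log2(92.49/5.128) = 4.173  (AT3G55427)
log2(20.69/2.145) = 3.270  (AT1G33555)
log2(4172/1713) = 1.284  (AT3G73865)
AT1G50201 is most strongly downregulated.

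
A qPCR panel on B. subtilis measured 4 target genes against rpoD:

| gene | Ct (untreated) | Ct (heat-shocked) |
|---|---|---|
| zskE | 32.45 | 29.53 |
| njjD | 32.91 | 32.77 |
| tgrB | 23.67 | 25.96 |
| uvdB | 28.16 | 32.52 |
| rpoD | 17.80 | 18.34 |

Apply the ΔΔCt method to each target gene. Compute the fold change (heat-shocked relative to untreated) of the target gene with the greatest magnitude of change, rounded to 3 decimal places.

0.071

zskE: ΔΔCt = (29.53−18.34) − (32.45−17.80) = 11.19 − 14.65 = -3.46; fold change = 2^3.46 = 11.004
njjD: ΔΔCt = (32.77−18.34) − (32.91−17.80) = 14.43 − 15.11 = -0.68; fold change = 2^0.68 = 1.602
tgrB: ΔΔCt = (25.96−18.34) − (23.67−17.80) = 7.62 − 5.87 = 1.75; fold change = 2^-1.75 = 0.297
uvdB: ΔΔCt = (32.52−18.34) − (28.16−17.80) = 14.18 − 10.36 = 3.82; fold change = 2^-3.82 = 0.071
uvdB has the largest |ΔΔCt| = 3.82.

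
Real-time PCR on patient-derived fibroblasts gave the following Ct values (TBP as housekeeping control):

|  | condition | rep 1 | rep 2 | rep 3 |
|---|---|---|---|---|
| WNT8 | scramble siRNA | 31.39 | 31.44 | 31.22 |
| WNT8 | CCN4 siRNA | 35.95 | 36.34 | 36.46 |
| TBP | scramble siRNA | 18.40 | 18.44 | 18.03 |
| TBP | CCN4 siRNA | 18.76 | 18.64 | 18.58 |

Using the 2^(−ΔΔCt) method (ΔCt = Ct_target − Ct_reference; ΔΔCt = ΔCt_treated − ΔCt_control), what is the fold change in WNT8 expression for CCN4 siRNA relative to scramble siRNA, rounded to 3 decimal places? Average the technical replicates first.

0.043

Mean Ct: WNT8 scramble siRNA 31.350; WNT8 CCN4 siRNA 36.250; TBP scramble siRNA 18.290; TBP CCN4 siRNA 18.660
ΔCt(scramble siRNA) = 31.350 − 18.290 = 13.060
ΔCt(CCN4 siRNA) = 36.250 − 18.660 = 17.590
ΔΔCt = 17.590 − 13.060 = 4.530
Fold change = 2^(−4.530) = 0.0433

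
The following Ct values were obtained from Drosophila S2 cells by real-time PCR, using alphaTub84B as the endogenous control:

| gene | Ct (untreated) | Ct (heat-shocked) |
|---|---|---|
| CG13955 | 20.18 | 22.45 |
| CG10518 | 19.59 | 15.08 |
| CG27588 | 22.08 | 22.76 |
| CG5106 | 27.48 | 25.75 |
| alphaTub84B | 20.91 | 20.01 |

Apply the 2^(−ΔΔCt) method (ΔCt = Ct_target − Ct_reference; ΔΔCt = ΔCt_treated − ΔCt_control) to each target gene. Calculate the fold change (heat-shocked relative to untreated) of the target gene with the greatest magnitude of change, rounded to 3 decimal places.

CG13955: ΔΔCt = (22.45−20.01) − (20.18−20.91) = 2.44 − (-0.73) = 3.17; fold change = 2^-3.17 = 0.111
CG10518: ΔΔCt = (15.08−20.01) − (19.59−20.91) = -4.93 − (-1.32) = -3.61; fold change = 2^3.61 = 12.210
CG27588: ΔΔCt = (22.76−20.01) − (22.08−20.91) = 2.75 − 1.17 = 1.58; fold change = 2^-1.58 = 0.334
CG5106: ΔΔCt = (25.75−20.01) − (27.48−20.91) = 5.74 − 6.57 = -0.83; fold change = 2^0.83 = 1.778
CG10518 has the largest |ΔΔCt| = 3.61.

12.210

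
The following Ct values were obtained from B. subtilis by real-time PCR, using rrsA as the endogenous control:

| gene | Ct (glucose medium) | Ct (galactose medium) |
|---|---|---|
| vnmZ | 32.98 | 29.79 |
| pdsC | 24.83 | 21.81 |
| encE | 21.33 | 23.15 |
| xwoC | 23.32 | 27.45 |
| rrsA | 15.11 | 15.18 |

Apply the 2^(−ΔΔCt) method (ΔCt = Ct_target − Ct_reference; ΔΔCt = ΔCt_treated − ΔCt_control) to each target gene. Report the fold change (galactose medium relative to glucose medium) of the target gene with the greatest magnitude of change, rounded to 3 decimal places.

vnmZ: ΔΔCt = (29.79−15.18) − (32.98−15.11) = 14.61 − 17.87 = -3.26; fold change = 2^3.26 = 9.580
pdsC: ΔΔCt = (21.81−15.18) − (24.83−15.11) = 6.63 − 9.72 = -3.09; fold change = 2^3.09 = 8.515
encE: ΔΔCt = (23.15−15.18) − (21.33−15.11) = 7.97 − 6.22 = 1.75; fold change = 2^-1.75 = 0.297
xwoC: ΔΔCt = (27.45−15.18) − (23.32−15.11) = 12.27 − 8.21 = 4.06; fold change = 2^-4.06 = 0.060
xwoC has the largest |ΔΔCt| = 4.06.

0.060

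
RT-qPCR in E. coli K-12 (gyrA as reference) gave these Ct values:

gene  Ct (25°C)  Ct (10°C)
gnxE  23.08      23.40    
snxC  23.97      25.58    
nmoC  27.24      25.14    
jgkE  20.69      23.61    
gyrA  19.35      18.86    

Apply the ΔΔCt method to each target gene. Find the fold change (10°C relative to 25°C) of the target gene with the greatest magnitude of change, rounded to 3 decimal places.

0.094

gnxE: ΔΔCt = (23.40−18.86) − (23.08−19.35) = 4.54 − 3.73 = 0.81; fold change = 2^-0.81 = 0.570
snxC: ΔΔCt = (25.58−18.86) − (23.97−19.35) = 6.72 − 4.62 = 2.10; fold change = 2^-2.10 = 0.233
nmoC: ΔΔCt = (25.14−18.86) − (27.24−19.35) = 6.28 − 7.89 = -1.61; fold change = 2^1.61 = 3.053
jgkE: ΔΔCt = (23.61−18.86) − (20.69−19.35) = 4.75 − 1.34 = 3.41; fold change = 2^-3.41 = 0.094
jgkE has the largest |ΔΔCt| = 3.41.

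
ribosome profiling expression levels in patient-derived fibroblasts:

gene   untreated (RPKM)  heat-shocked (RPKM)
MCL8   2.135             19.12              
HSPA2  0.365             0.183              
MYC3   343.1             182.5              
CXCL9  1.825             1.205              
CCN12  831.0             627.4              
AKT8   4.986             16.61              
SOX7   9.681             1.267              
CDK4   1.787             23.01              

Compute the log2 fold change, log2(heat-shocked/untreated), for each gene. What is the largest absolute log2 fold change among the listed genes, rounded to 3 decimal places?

3.687

log2(19.12/2.135) = 3.163  (MCL8)
log2(0.183/0.365) = -0.996  (HSPA2)
log2(182.5/343.1) = -0.911  (MYC3)
log2(1.205/1.825) = -0.599  (CXCL9)
log2(627.4/831.0) = -0.405  (CCN12)
log2(16.61/4.986) = 1.736  (AKT8)
log2(1.267/9.681) = -2.934  (SOX7)
log2(23.01/1.787) = 3.687  (CDK4)
The largest magnitude belongs to CDK4.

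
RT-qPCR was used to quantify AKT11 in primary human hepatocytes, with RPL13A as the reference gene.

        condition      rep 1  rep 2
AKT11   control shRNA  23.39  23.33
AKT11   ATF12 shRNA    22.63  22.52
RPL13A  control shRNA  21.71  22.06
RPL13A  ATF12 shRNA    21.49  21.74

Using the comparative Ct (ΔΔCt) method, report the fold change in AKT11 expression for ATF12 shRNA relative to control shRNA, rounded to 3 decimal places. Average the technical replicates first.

1.429

Mean Ct: AKT11 control shRNA 23.360; AKT11 ATF12 shRNA 22.575; RPL13A control shRNA 21.885; RPL13A ATF12 shRNA 21.615
ΔCt(control shRNA) = 23.360 − 21.885 = 1.475
ΔCt(ATF12 shRNA) = 22.575 − 21.615 = 0.960
ΔΔCt = 0.960 − 1.475 = -0.515
Fold change = 2^(−(-0.515)) = 2^0.515 = 1.4290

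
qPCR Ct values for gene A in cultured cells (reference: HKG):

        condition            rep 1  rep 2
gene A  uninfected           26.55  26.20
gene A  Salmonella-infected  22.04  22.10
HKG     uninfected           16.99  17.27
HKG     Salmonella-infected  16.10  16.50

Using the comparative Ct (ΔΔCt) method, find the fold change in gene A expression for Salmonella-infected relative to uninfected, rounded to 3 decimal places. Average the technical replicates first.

Mean Ct: gene A uninfected 26.375; gene A Salmonella-infected 22.070; HKG uninfected 17.130; HKG Salmonella-infected 16.300
ΔCt(uninfected) = 26.375 − 17.130 = 9.245
ΔCt(Salmonella-infected) = 22.070 − 16.300 = 5.770
ΔΔCt = 5.770 − 9.245 = -3.475
Fold change = 2^(−(-3.475)) = 2^3.475 = 11.1193

11.119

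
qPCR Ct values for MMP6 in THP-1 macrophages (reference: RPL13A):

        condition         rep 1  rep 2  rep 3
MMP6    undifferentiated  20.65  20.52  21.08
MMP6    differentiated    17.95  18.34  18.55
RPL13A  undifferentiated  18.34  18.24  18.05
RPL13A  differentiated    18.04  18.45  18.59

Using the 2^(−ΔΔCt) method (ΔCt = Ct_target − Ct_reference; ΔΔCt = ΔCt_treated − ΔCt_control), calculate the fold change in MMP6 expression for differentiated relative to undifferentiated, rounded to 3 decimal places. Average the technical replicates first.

Mean Ct: MMP6 undifferentiated 20.750; MMP6 differentiated 18.280; RPL13A undifferentiated 18.210; RPL13A differentiated 18.360
ΔCt(undifferentiated) = 20.750 − 18.210 = 2.540
ΔCt(differentiated) = 18.280 − 18.360 = -0.080
ΔΔCt = -0.080 − 2.540 = -2.620
Fold change = 2^(−(-2.620)) = 2^2.620 = 6.1475

6.148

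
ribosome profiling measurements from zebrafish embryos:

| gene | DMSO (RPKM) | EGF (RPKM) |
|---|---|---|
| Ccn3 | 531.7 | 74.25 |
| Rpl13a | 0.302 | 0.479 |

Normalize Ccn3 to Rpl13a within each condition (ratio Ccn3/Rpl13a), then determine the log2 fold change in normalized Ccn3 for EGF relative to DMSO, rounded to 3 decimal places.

Ccn3/Rpl13a (DMSO) = 531.7 / 0.302 = 1760.6
Ccn3/Rpl13a (EGF) = 74.25 / 0.479 = 155.01
Fold change = 155.01 / 1760.6 = 0.0880
log2(0.0880) = -3.5056

-3.506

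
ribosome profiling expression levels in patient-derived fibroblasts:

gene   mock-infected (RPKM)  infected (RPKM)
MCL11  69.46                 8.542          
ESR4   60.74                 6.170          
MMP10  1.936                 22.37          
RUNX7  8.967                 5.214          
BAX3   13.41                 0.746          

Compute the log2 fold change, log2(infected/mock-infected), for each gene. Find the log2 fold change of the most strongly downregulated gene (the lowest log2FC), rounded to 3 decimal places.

log2(8.542/69.46) = -3.024  (MCL11)
log2(6.170/60.74) = -3.299  (ESR4)
log2(22.37/1.936) = 3.530  (MMP10)
log2(5.214/8.967) = -0.782  (RUNX7)
log2(0.746/13.41) = -4.168  (BAX3)
BAX3 is most strongly downregulated.

-4.168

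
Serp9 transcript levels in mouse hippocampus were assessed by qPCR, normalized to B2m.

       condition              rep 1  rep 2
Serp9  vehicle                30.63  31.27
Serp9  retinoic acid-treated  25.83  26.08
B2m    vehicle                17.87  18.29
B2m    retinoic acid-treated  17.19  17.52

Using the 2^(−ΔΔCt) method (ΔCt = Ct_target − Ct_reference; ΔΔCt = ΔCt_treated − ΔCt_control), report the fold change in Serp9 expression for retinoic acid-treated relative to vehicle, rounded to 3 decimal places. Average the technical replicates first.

Mean Ct: Serp9 vehicle 30.950; Serp9 retinoic acid-treated 25.955; B2m vehicle 18.080; B2m retinoic acid-treated 17.355
ΔCt(vehicle) = 30.950 − 18.080 = 12.870
ΔCt(retinoic acid-treated) = 25.955 − 17.355 = 8.600
ΔΔCt = 8.600 − 12.870 = -4.270
Fold change = 2^(−(-4.270)) = 2^4.270 = 19.2929

19.293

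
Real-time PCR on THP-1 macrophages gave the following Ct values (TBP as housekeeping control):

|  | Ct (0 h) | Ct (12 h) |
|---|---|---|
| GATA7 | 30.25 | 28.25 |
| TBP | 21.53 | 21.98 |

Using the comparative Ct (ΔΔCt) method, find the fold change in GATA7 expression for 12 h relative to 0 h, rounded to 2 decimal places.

5.46

ΔCt(0 h) = 30.250 − 21.530 = 8.720
ΔCt(12 h) = 28.250 − 21.980 = 6.270
ΔΔCt = 6.270 − 8.720 = -2.450
Fold change = 2^(−(-2.450)) = 2^2.450 = 5.464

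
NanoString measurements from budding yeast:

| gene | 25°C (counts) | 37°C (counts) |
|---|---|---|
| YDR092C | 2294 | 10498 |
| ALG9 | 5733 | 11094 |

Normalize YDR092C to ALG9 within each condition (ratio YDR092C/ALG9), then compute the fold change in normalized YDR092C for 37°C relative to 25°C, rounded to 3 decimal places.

2.365

YDR092C/ALG9 (25°C) = 2294 / 5733 = 0.40014
YDR092C/ALG9 (37°C) = 10498 / 11094 = 0.94628
Fold change = 0.94628 / 0.40014 = 2.3649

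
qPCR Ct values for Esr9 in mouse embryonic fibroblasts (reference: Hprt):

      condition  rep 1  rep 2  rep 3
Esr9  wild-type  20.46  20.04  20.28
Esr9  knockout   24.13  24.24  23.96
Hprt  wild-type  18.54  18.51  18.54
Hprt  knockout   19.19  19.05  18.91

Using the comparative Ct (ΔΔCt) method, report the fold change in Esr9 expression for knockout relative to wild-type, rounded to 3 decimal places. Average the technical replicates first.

0.099

Mean Ct: Esr9 wild-type 20.260; Esr9 knockout 24.110; Hprt wild-type 18.530; Hprt knockout 19.050
ΔCt(wild-type) = 20.260 − 18.530 = 1.730
ΔCt(knockout) = 24.110 − 19.050 = 5.060
ΔΔCt = 5.060 − 1.730 = 3.330
Fold change = 2^(−3.330) = 0.0994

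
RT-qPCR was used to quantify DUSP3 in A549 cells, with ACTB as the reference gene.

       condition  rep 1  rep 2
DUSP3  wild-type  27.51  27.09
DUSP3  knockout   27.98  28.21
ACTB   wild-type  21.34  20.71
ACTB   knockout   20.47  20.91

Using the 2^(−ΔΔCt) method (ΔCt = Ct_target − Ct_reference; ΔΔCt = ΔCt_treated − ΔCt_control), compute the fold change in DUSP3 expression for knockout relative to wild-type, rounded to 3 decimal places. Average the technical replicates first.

0.457

Mean Ct: DUSP3 wild-type 27.300; DUSP3 knockout 28.095; ACTB wild-type 21.025; ACTB knockout 20.690
ΔCt(wild-type) = 27.300 − 21.025 = 6.275
ΔCt(knockout) = 28.095 − 20.690 = 7.405
ΔΔCt = 7.405 − 6.275 = 1.130
Fold change = 2^(−1.130) = 0.4569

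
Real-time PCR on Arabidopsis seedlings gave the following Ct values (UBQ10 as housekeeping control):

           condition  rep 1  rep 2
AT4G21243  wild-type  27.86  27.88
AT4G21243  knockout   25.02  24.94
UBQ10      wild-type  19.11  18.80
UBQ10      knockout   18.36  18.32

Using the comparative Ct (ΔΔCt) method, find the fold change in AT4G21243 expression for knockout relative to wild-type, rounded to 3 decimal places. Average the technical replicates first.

Mean Ct: AT4G21243 wild-type 27.870; AT4G21243 knockout 24.980; UBQ10 wild-type 18.955; UBQ10 knockout 18.340
ΔCt(wild-type) = 27.870 − 18.955 = 8.915
ΔCt(knockout) = 24.980 − 18.340 = 6.640
ΔΔCt = 6.640 − 8.915 = -2.275
Fold change = 2^(−(-2.275)) = 2^2.275 = 4.8400

4.840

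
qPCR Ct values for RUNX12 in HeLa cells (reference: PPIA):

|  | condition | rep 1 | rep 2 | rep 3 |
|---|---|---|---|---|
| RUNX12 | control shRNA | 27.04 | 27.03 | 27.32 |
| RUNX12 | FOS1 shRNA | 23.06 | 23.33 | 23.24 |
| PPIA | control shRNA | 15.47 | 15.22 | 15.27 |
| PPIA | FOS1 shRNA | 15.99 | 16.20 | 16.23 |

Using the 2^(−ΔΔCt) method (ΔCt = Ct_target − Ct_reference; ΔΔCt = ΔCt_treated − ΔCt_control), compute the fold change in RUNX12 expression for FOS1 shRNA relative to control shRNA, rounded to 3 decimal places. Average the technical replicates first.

26.723

Mean Ct: RUNX12 control shRNA 27.130; RUNX12 FOS1 shRNA 23.210; PPIA control shRNA 15.320; PPIA FOS1 shRNA 16.140
ΔCt(control shRNA) = 27.130 − 15.320 = 11.810
ΔCt(FOS1 shRNA) = 23.210 − 16.140 = 7.070
ΔΔCt = 7.070 − 11.810 = -4.740
Fold change = 2^(−(-4.740)) = 2^4.740 = 26.7228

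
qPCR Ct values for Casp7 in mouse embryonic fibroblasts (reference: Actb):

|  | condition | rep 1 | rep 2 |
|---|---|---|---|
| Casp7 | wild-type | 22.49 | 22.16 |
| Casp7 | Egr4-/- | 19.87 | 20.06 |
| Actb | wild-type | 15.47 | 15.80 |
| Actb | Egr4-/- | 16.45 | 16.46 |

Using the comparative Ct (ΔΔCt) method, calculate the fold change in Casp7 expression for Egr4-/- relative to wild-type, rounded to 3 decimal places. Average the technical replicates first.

9.063

Mean Ct: Casp7 wild-type 22.325; Casp7 Egr4-/- 19.965; Actb wild-type 15.635; Actb Egr4-/- 16.455
ΔCt(wild-type) = 22.325 − 15.635 = 6.690
ΔCt(Egr4-/-) = 19.965 − 16.455 = 3.510
ΔΔCt = 3.510 − 6.690 = -3.180
Fold change = 2^(−(-3.180)) = 2^3.180 = 9.0631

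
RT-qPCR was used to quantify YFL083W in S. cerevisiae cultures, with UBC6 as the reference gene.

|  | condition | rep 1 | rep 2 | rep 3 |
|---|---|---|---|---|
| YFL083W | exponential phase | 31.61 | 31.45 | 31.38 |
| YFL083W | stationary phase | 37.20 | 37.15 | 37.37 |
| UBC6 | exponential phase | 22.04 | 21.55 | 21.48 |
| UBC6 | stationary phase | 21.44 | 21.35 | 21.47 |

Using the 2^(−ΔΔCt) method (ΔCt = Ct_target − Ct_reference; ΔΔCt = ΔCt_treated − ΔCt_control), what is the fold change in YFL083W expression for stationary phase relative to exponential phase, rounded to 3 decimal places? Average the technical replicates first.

Mean Ct: YFL083W exponential phase 31.480; YFL083W stationary phase 37.240; UBC6 exponential phase 21.690; UBC6 stationary phase 21.420
ΔCt(exponential phase) = 31.480 − 21.690 = 9.790
ΔCt(stationary phase) = 37.240 − 21.420 = 15.820
ΔΔCt = 15.820 − 9.790 = 6.030
Fold change = 2^(−6.030) = 0.0153

0.015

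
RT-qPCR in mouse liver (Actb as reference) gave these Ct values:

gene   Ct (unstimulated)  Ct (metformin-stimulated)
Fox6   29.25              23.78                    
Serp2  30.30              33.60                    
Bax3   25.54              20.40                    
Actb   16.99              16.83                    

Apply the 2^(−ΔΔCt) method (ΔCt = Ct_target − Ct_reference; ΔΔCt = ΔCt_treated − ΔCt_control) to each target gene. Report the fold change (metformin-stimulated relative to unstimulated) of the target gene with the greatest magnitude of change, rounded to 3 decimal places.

Fox6: ΔΔCt = (23.78−16.83) − (29.25−16.99) = 6.95 − 12.26 = -5.31; fold change = 2^5.31 = 39.671
Serp2: ΔΔCt = (33.60−16.83) − (30.30−16.99) = 16.77 − 13.31 = 3.46; fold change = 2^-3.46 = 0.091
Bax3: ΔΔCt = (20.40−16.83) − (25.54−16.99) = 3.57 − 8.55 = -4.98; fold change = 2^4.98 = 31.559
Fox6 has the largest |ΔΔCt| = 5.31.

39.671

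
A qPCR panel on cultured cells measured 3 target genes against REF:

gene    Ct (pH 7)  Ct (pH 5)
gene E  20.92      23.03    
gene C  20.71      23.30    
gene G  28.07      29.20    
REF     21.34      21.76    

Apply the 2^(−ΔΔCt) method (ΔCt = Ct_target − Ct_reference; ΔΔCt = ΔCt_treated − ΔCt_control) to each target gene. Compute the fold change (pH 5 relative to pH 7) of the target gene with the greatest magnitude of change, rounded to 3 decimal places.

0.222

gene E: ΔΔCt = (23.03−21.76) − (20.92−21.34) = 1.27 − (-0.42) = 1.69; fold change = 2^-1.69 = 0.310
gene C: ΔΔCt = (23.30−21.76) − (20.71−21.34) = 1.54 − (-0.63) = 2.17; fold change = 2^-2.17 = 0.222
gene G: ΔΔCt = (29.20−21.76) − (28.07−21.34) = 7.44 − 6.73 = 0.71; fold change = 2^-0.71 = 0.611
gene C has the largest |ΔΔCt| = 2.17.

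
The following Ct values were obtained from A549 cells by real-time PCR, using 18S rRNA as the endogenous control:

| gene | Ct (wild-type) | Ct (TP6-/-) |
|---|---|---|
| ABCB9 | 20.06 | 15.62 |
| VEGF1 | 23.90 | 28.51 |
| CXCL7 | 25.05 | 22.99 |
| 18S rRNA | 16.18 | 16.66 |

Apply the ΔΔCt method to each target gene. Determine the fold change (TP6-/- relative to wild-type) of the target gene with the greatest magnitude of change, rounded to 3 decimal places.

30.274

ABCB9: ΔΔCt = (15.62−16.66) − (20.06−16.18) = -1.04 − 3.88 = -4.92; fold change = 2^4.92 = 30.274
VEGF1: ΔΔCt = (28.51−16.66) − (23.90−16.18) = 11.85 − 7.72 = 4.13; fold change = 2^-4.13 = 0.057
CXCL7: ΔΔCt = (22.99−16.66) − (25.05−16.18) = 6.33 − 8.87 = -2.54; fold change = 2^2.54 = 5.816
ABCB9 has the largest |ΔΔCt| = 4.92.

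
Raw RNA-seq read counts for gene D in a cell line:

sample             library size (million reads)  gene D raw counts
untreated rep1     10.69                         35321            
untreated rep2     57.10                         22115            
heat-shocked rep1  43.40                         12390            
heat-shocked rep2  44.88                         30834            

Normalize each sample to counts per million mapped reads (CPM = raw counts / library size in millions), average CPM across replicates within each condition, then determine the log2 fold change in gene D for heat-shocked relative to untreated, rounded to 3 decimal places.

CPM(untreated rep1) = 35321 / 10.69 = 3304.1160
CPM(untreated rep2) = 22115 / 57.10 = 387.3030
CPM(heat-shocked rep1) = 12390 / 43.40 = 285.4839
CPM(heat-shocked rep2) = 30834 / 44.88 = 687.0321
mean CPM(untreated) = 1845.7095; mean CPM(heat-shocked) = 486.2580
Fold change = 486.2580 / 1845.7095 = 0.26345
log2(0.26345) = -1.9244

-1.924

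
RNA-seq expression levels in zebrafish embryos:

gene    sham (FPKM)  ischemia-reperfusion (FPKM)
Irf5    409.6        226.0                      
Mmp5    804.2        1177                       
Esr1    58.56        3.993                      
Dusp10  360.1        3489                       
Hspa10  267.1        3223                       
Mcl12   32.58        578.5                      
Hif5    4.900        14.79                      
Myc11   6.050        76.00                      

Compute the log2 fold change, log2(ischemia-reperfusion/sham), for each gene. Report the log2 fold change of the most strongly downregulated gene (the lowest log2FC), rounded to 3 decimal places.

-3.874

log2(226.0/409.6) = -0.858  (Irf5)
log2(1177/804.2) = 0.549  (Mmp5)
log2(3.993/58.56) = -3.874  (Esr1)
log2(3489/360.1) = 3.276  (Dusp10)
log2(3223/267.1) = 3.593  (Hspa10)
log2(578.5/32.58) = 4.150  (Mcl12)
log2(14.79/4.900) = 1.594  (Hif5)
log2(76.00/6.050) = 3.651  (Myc11)
Esr1 is most strongly downregulated.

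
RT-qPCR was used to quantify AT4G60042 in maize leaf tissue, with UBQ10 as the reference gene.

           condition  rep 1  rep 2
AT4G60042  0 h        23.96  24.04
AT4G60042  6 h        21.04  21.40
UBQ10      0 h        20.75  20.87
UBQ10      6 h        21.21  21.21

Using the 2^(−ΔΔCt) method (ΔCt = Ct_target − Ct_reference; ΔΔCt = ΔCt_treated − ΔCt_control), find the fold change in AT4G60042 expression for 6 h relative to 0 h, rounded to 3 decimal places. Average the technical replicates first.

Mean Ct: AT4G60042 0 h 24.000; AT4G60042 6 h 21.220; UBQ10 0 h 20.810; UBQ10 6 h 21.210
ΔCt(0 h) = 24.000 − 20.810 = 3.190
ΔCt(6 h) = 21.220 − 21.210 = 0.010
ΔΔCt = 0.010 − 3.190 = -3.180
Fold change = 2^(−(-3.180)) = 2^3.180 = 9.0631

9.063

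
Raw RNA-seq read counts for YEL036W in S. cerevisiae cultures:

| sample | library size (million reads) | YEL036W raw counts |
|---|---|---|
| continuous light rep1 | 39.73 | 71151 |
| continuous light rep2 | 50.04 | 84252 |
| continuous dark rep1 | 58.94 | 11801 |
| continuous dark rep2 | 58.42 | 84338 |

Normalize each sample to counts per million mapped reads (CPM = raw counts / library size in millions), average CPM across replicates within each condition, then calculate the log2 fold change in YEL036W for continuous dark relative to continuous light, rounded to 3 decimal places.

-1.080

CPM(continuous light rep1) = 71151 / 39.73 = 1790.8633
CPM(continuous light rep2) = 84252 / 50.04 = 1683.6930
CPM(continuous dark rep1) = 11801 / 58.94 = 200.2206
CPM(continuous dark rep2) = 84338 / 58.42 = 1443.6494
mean CPM(continuous light) = 1737.2782; mean CPM(continuous dark) = 821.9350
Fold change = 821.9350 / 1737.2782 = 0.47312
log2(0.47312) = -1.0797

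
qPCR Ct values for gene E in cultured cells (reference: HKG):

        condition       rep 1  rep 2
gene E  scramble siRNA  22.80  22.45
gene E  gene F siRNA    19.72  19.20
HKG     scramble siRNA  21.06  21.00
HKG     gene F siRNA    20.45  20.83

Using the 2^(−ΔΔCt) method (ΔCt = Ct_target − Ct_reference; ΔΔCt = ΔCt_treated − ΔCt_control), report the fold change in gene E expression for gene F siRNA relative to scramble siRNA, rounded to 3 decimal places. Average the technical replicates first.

6.845

Mean Ct: gene E scramble siRNA 22.625; gene E gene F siRNA 19.460; HKG scramble siRNA 21.030; HKG gene F siRNA 20.640
ΔCt(scramble siRNA) = 22.625 − 21.030 = 1.595
ΔCt(gene F siRNA) = 19.460 − 20.640 = -1.180
ΔΔCt = -1.180 − 1.595 = -2.775
Fold change = 2^(−(-2.775)) = 2^2.775 = 6.8448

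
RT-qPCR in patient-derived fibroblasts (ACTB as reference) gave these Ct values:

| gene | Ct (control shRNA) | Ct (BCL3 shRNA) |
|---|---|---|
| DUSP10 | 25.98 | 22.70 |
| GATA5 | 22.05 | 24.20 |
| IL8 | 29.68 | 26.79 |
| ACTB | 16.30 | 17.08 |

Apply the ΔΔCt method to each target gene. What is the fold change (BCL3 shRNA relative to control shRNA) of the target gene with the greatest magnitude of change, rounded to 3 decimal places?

DUSP10: ΔΔCt = (22.70−17.08) − (25.98−16.30) = 5.62 − 9.68 = -4.06; fold change = 2^4.06 = 16.679
GATA5: ΔΔCt = (24.20−17.08) − (22.05−16.30) = 7.12 − 5.75 = 1.37; fold change = 2^-1.37 = 0.387
IL8: ΔΔCt = (26.79−17.08) − (29.68−16.30) = 9.71 − 13.38 = -3.67; fold change = 2^3.67 = 12.729
DUSP10 has the largest |ΔΔCt| = 4.06.

16.679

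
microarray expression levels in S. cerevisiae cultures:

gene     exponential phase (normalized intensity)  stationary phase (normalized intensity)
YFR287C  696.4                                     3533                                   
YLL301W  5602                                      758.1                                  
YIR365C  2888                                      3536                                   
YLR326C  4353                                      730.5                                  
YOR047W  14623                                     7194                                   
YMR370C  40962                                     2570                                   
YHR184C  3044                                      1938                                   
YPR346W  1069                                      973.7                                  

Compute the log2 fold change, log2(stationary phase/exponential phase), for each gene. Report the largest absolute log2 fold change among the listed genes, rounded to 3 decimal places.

3.994

log2(3533/696.4) = 2.343  (YFR287C)
log2(758.1/5602) = -2.885  (YLL301W)
log2(3536/2888) = 0.292  (YIR365C)
log2(730.5/4353) = -2.575  (YLR326C)
log2(7194/14623) = -1.023  (YOR047W)
log2(2570/40962) = -3.994  (YMR370C)
log2(1938/3044) = -0.651  (YHR184C)
log2(973.7/1069) = -0.135  (YPR346W)
The largest magnitude belongs to YMR370C.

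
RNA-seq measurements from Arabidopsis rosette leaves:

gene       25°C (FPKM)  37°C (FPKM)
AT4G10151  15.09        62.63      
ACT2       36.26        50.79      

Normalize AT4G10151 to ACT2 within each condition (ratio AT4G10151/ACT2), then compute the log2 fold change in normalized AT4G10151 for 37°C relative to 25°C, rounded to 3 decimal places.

1.567

AT4G10151/ACT2 (25°C) = 15.09 / 36.26 = 0.41616
AT4G10151/ACT2 (37°C) = 62.63 / 50.79 = 1.2331
Fold change = 1.2331 / 0.41616 = 2.9631
log2(2.9631) = 1.5671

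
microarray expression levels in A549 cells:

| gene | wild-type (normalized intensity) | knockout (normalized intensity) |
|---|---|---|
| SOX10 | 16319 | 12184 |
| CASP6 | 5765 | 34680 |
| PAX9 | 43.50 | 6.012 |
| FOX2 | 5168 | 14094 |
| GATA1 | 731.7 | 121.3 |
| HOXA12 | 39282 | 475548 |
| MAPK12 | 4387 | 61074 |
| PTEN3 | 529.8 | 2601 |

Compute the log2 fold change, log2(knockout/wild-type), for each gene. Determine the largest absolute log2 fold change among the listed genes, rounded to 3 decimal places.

3.799

log2(12184/16319) = -0.422  (SOX10)
log2(34680/5765) = 2.589  (CASP6)
log2(6.012/43.50) = -2.855  (PAX9)
log2(14094/5168) = 1.447  (FOX2)
log2(121.3/731.7) = -2.593  (GATA1)
log2(475548/39282) = 3.598  (HOXA12)
log2(61074/4387) = 3.799  (MAPK12)
log2(2601/529.8) = 2.296  (PTEN3)
The largest magnitude belongs to MAPK12.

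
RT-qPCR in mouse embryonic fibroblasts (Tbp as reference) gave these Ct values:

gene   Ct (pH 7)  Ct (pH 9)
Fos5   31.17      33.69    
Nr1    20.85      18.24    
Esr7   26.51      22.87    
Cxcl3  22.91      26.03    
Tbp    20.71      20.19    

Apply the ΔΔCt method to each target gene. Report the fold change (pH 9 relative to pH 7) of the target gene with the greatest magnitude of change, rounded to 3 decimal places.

Fos5: ΔΔCt = (33.69−20.19) − (31.17−20.71) = 13.50 − 10.46 = 3.04; fold change = 2^-3.04 = 0.122
Nr1: ΔΔCt = (18.24−20.19) − (20.85−20.71) = -1.95 − 0.14 = -2.09; fold change = 2^2.09 = 4.257
Esr7: ΔΔCt = (22.87−20.19) − (26.51−20.71) = 2.68 − 5.80 = -3.12; fold change = 2^3.12 = 8.694
Cxcl3: ΔΔCt = (26.03−20.19) − (22.91−20.71) = 5.84 − 2.20 = 3.64; fold change = 2^-3.64 = 0.080
Cxcl3 has the largest |ΔΔCt| = 3.64.

0.080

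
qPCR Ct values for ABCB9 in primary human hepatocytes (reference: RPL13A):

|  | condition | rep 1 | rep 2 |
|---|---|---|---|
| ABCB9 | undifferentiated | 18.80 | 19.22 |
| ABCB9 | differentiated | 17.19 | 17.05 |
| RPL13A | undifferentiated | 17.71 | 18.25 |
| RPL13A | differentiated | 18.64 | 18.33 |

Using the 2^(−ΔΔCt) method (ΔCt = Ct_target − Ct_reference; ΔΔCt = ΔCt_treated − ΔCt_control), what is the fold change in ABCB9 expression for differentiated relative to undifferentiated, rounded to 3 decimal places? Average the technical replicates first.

Mean Ct: ABCB9 undifferentiated 19.010; ABCB9 differentiated 17.120; RPL13A undifferentiated 17.980; RPL13A differentiated 18.485
ΔCt(undifferentiated) = 19.010 − 17.980 = 1.030
ΔCt(differentiated) = 17.120 − 18.485 = -1.365
ΔΔCt = -1.365 − 1.030 = -2.395
Fold change = 2^(−(-2.395)) = 2^2.395 = 5.2598

5.260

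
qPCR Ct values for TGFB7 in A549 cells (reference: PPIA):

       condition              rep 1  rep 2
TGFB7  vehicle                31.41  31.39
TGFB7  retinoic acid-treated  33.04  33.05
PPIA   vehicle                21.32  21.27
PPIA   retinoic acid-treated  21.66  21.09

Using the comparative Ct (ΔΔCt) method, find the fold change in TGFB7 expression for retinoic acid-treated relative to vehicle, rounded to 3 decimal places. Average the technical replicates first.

Mean Ct: TGFB7 vehicle 31.400; TGFB7 retinoic acid-treated 33.045; PPIA vehicle 21.295; PPIA retinoic acid-treated 21.375
ΔCt(vehicle) = 31.400 − 21.295 = 10.105
ΔCt(retinoic acid-treated) = 33.045 − 21.375 = 11.670
ΔΔCt = 11.670 − 10.105 = 1.565
Fold change = 2^(−1.565) = 0.3380

0.338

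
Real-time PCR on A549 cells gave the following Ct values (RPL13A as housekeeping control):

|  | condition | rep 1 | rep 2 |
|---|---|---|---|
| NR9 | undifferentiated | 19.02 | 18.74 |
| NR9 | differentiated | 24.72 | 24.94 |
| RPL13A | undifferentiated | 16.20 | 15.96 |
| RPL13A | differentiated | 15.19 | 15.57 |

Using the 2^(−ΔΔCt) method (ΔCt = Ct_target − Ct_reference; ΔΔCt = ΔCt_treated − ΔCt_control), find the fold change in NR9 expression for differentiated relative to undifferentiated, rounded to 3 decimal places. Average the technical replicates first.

0.010

Mean Ct: NR9 undifferentiated 18.880; NR9 differentiated 24.830; RPL13A undifferentiated 16.080; RPL13A differentiated 15.380
ΔCt(undifferentiated) = 18.880 − 16.080 = 2.800
ΔCt(differentiated) = 24.830 − 15.380 = 9.450
ΔΔCt = 9.450 − 2.800 = 6.650
Fold change = 2^(−6.650) = 0.0100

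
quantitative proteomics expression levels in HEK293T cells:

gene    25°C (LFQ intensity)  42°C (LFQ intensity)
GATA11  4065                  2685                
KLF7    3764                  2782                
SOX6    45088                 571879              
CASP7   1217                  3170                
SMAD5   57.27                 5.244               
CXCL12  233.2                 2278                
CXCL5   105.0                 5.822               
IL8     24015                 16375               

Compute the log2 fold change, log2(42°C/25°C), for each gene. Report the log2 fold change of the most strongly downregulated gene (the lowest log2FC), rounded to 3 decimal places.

log2(2685/4065) = -0.598  (GATA11)
log2(2782/3764) = -0.436  (KLF7)
log2(571879/45088) = 3.665  (SOX6)
log2(3170/1217) = 1.381  (CASP7)
log2(5.244/57.27) = -3.449  (SMAD5)
log2(2278/233.2) = 3.288  (CXCL12)
log2(5.822/105.0) = -4.173  (CXCL5)
log2(16375/24015) = -0.552  (IL8)
CXCL5 is most strongly downregulated.

-4.173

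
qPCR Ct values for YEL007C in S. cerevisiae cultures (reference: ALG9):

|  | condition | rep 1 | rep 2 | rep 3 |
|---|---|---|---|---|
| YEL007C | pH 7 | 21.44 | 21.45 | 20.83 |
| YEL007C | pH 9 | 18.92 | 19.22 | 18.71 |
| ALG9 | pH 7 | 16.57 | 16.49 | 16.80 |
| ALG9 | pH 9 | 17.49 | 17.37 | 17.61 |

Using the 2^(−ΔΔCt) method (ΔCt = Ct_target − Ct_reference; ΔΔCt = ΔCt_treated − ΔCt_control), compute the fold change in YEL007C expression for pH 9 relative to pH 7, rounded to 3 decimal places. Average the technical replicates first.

8.938

Mean Ct: YEL007C pH 7 21.240; YEL007C pH 9 18.950; ALG9 pH 7 16.620; ALG9 pH 9 17.490
ΔCt(pH 7) = 21.240 − 16.620 = 4.620
ΔCt(pH 9) = 18.950 − 17.490 = 1.460
ΔΔCt = 1.460 − 4.620 = -3.160
Fold change = 2^(−(-3.160)) = 2^3.160 = 8.9383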